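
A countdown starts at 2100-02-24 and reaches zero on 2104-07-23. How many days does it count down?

1610

Feb 24, 2100 → Feb 24, 2101: 365 days.
Feb 24, 2101 → Feb 24, 2102: 365 days.
Feb 24, 2102 → Feb 24, 2103: 365 days.
Feb 24, 2103 → Feb 24, 2104: 365 days.
Feb 24, 2104 → Mar 24, 2104: 29 days (February has 29).
Mar 24, 2104 → Apr 24, 2104: 31 days (March has 31).
Apr 24, 2104 → May 24, 2104: 30 days (April has 30).
May 24, 2104 → Jun 24, 2104: 31 days (May has 31).
Jun 24, 2104 → Jul 23, 2104: 29 days.
Total: 1610 days.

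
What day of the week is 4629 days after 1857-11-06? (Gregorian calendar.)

First find the weekday of Nov 6, 1857. Doomsday rule: the anchor day for the 1800s is Friday. For year 57: 57÷12 = 4 r 9, and 9÷4 = 2, so 4+9+2 = 15.
Friday + 15 ≡ Saturday — that's 1857's doomsday.
In November the doomsday date is Nov 7.
Nov 6 is 1 day before Nov 7; 1 mod 7 = 1, so Saturday − 1 = Friday.
4629 mod 7 = 2, so 4629 days after a Friday is Friday + 2 = Sunday.

Sunday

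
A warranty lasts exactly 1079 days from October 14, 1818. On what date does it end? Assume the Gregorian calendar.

September 27, 1821

+365 (one year) → Oct 14, 1819 (714 left).
+366 (one year; includes Feb 29, 1820) → Oct 14, 1820 (348 left).
Oct has 31 days: +18 → Nov 1, 1820 (330 left).
Nov has 30 days: +30 → Dec 1, 1820 (300 left).
Dec has 31 days: +31 → Jan 1, 1821 (269 left).
Jan has 31 days: +31 → Feb 1, 1821 (238 left).
Feb has 28 days: +28 → Mar 1, 1821 (210 left).
Mar has 31 days: +31 → Apr 1, 1821 (179 left).
Apr has 30 days: +30 → May 1, 1821 (149 left).
May has 31 days: +31 → Jun 1, 1821 (118 left).
Jun has 30 days: +30 → Jul 1, 1821 (88 left).
Jul has 31 days: +31 → Aug 1, 1821 (57 left).
Aug has 31 days: +31 → Sep 1, 1821 (26 left).
+26 → Sep 27, 1821.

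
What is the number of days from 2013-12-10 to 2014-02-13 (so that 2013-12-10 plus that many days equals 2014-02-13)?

Dec 10, 2013 → Jan 10, 2014: 31 days (December has 31).
Jan 10, 2014 → Feb 10, 2014: 31 days (January has 31).
Feb 10, 2014 → Feb 13, 2014: 3 days.
Total: 65 days.

65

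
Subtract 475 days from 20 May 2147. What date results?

−365 (one year) → May 20, 2146 (110 left).
−20 → Apr 30, 2146 (end of Apr, 30 days; 90 left).
−30 → Mar 31, 2146 (end of Mar, 31 days; 60 left).
−31 → Feb 28, 2146 (end of Feb, 28 days; 29 left).
−28 → Jan 31, 2146 (end of Jan, 31 days; 1 left).
−1 → Jan 30, 2146.

January 30, 2146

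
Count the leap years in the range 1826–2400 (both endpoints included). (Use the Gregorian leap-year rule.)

140

Multiples of 4 in [1826,2400]: 144.
Of those, multiples of 100: 6 (not leap unless ÷400).
Multiples of 400: 2.
Leap years = 144 − 6 + 2 = 140.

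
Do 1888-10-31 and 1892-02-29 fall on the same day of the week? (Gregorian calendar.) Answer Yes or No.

No

From Oct 31, 1888 to Feb 29, 1892 is 1216 days.
1216 mod 7 = 5, so they are different weekdays.
(Oct 31, 1888 is a Wednesday; Feb 29, 1892 is a Monday.)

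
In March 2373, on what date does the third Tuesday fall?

March 1, 2373 is a Thursday.
The first Tuesday is therefore March 6 (5 days later).
The third Tuesday is 6 + 2×7 = March 20.

March 20, 2373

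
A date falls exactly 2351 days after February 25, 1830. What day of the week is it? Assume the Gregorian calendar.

Feb 25, 1830 is a Thursday.
2351 mod 7 = 6, so 2351 days after a Thursday is Thursday + 6 = Wednesday.

Wednesday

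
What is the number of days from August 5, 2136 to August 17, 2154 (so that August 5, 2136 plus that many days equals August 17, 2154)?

6586

Aug 5, 2136 → Aug 5, 2137: 365 days.
Aug 5, 2137 → Aug 5, 2138: 365 days.
Aug 5, 2138 → Aug 5, 2139: 365 days.
Aug 5, 2139 → Aug 5, 2140: 366 days (Feb 29, 2140 is in that span).
Aug 5, 2140 → Aug 5, 2141: 365 days.
Aug 5, 2141 → Aug 5, 2142: 365 days.
Aug 5, 2142 → Aug 5, 2143: 365 days.
Aug 5, 2143 → Aug 5, 2144: 366 days (Feb 29, 2144 is in that span).
Aug 5, 2144 → Aug 5, 2145: 365 days.
Aug 5, 2145 → Aug 5, 2146: 365 days.
Aug 5, 2146 → Aug 5, 2147: 365 days.
Aug 5, 2147 → Aug 5, 2148: 366 days (Feb 29, 2148 is in that span).
Aug 5, 2148 → Aug 5, 2149: 365 days.
Aug 5, 2149 → Aug 5, 2150: 365 days.
Aug 5, 2150 → Aug 5, 2151: 365 days.
Aug 5, 2151 → Aug 5, 2152: 366 days (Feb 29, 2152 is in that span).
Aug 5, 2152 → Aug 5, 2153: 365 days.
Aug 5, 2153 → Sep 5, 2153: 31 days (August has 31).
Sep 5, 2153 → Oct 5, 2153: 30 days (September has 30).
Oct 5, 2153 → Nov 5, 2153: 31 days (October has 31).
Nov 5, 2153 → Dec 5, 2153: 30 days (November has 30).
Dec 5, 2153 → Jan 5, 2154: 31 days (December has 31).
Jan 5, 2154 → Feb 5, 2154: 31 days (January has 31).
Feb 5, 2154 → Mar 5, 2154: 28 days (February has 28).
Mar 5, 2154 → Apr 5, 2154: 31 days (March has 31).
Apr 5, 2154 → May 5, 2154: 30 days (April has 30).
May 5, 2154 → Jun 5, 2154: 31 days (May has 31).
Jun 5, 2154 → Jul 5, 2154: 30 days (June has 30).
Jul 5, 2154 → Aug 5, 2154: 31 days (July has 31).
Aug 5, 2154 → Aug 17, 2154: 12 days.
Total: 6586 days.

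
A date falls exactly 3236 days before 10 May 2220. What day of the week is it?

First find the weekday of May 10, 2220. Doomsday rule: the anchor day for the 2200s is Friday. For year 20: 20÷12 = 1 r 8, and 8÷4 = 2, so 1+8+2 = 11.
Friday + 11 ≡ Tuesday — that's 2220's doomsday.
In May the doomsday date is May 9.
May 10 is 1 day after May 9; 1 mod 7 = 1, so Tuesday + 1 = Wednesday.
3236 mod 7 = 2, so 3236 days before a Wednesday is Wednesday − 2 = Monday.

Monday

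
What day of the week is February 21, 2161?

Saturday

January 1, 2161 is a Thursday.
Jan 1, 2161 → Feb 1, 2161: 31 days (January has 31).
Feb 1, 2161 → Feb 21, 2161: 20 days.
Total: 51 days.
51 mod 7 = 2, so Thursday + 2 = Saturday.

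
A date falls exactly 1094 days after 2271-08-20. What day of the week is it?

First find the weekday of Aug 20, 2271. Doomsday rule: the anchor day for the 2200s is Friday. For year 71: 71÷12 = 5 r 11, and 11÷4 = 2, so 5+11+2 = 18.
Friday + 18 ≡ Tuesday — that's 2271's doomsday.
In August the doomsday date is Aug 8.
Aug 20 is 12 days after Aug 8; 12 mod 7 = 5, so Tuesday + 5 = Sunday.
1094 mod 7 = 2, so 1094 days after a Sunday is Sunday + 2 = Tuesday.

Tuesday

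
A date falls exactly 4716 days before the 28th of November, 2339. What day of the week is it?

Thursday

First find the weekday of Nov 28, 2339. Doomsday rule: the anchor day for the 2300s is Wednesday. For year 39: 39÷12 = 3 r 3, and 3÷4 = 0, so 3+3+0 = 6.
Wednesday + 6 ≡ Tuesday — that's 2339's doomsday.
In November the doomsday date is Nov 7.
Nov 28 is 21 days after Nov 7; 21 mod 7 = 0, so Tuesday + 0 = Tuesday.
4716 mod 7 = 5, so 4716 days before a Tuesday is Tuesday − 5 = Thursday.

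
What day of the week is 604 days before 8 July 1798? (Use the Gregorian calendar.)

Friday

First find the weekday of Jul 8, 1798. Doomsday rule: the anchor day for the 1700s is Sunday. For year 98: 98÷12 = 8 r 2, and 2÷4 = 0, so 8+2+0 = 10.
Sunday + 10 ≡ Wednesday — that's 1798's doomsday.
In July the doomsday date is Jul 11.
Jul 8 is 3 days before Jul 11; 3 mod 7 = 3, so Wednesday − 3 = Sunday.
604 mod 7 = 2, so 604 days before a Sunday is Sunday − 2 = Friday.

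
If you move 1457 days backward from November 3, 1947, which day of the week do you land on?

First find the weekday of Nov 3, 1947. Doomsday rule: the anchor day for the 1900s is Wednesday. For year 47: 47÷12 = 3 r 11, and 11÷4 = 2, so 3+11+2 = 16.
Wednesday + 16 ≡ Friday — that's 1947's doomsday.
In November the doomsday date is Nov 7.
Nov 3 is 4 days before Nov 7; 4 mod 7 = 4, so Friday − 4 = Monday.
1457 mod 7 = 1, so 1457 days before a Monday is Monday − 1 = Sunday.

Sunday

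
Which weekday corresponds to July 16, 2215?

Doomsday rule: the anchor day for the 2200s is Friday. For year 15: 15÷12 = 1 r 3, and 3÷4 = 0, so 1+3+0 = 4.
Friday + 4 ≡ Tuesday — that's 2215's doomsday.
In July the doomsday date is Jul 11.
Jul 16 is 5 days after Jul 11; 5 mod 7 = 5, so Tuesday + 5 = Sunday.

Sunday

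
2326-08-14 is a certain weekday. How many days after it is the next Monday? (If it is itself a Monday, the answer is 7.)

2

Aug 14, 2326 is a Saturday.
From Saturday to the next Monday is 2 days.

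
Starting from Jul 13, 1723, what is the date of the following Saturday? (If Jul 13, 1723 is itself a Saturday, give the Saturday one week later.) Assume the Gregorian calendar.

Jul 13, 1723 is a Tuesday.
From Tuesday to the next Saturday is 4 days.
Jul 13, 1723 + 4 = Jul 17, 1723.

July 17, 1723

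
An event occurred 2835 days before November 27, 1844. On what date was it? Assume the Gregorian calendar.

February 22, 1837

−366 (one year; includes Feb 29, 1844) → Nov 27, 1843 (2469 left).
−365 (one year) → Nov 27, 1842 (2104 left).
−365 (one year) → Nov 27, 1841 (1739 left).
−365 (one year) → Nov 27, 1840 (1374 left).
−366 (one year; includes Feb 29, 1840) → Nov 27, 1839 (1008 left).
−365 (one year) → Nov 27, 1838 (643 left).
−365 (one year) → Nov 27, 1837 (278 left).
−27 → Oct 31, 1837 (end of Oct, 31 days; 251 left).
−31 → Sep 30, 1837 (end of Sep, 30 days; 220 left).
−30 → Aug 31, 1837 (end of Aug, 31 days; 190 left).
−31 → Jul 31, 1837 (end of Jul, 31 days; 159 left).
−31 → Jun 30, 1837 (end of Jun, 30 days; 128 left).
−30 → May 31, 1837 (end of May, 31 days; 98 left).
−31 → Apr 30, 1837 (end of Apr, 30 days; 67 left).
−30 → Mar 31, 1837 (end of Mar, 31 days; 37 left).
−31 → Feb 28, 1837 (end of Feb, 28 days; 6 left).
−6 → Feb 22, 1837.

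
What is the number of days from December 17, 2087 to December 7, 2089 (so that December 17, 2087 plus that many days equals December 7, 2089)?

Dec 17, 2087 → Dec 17, 2088: 366 days (Feb 29, 2088 is in that span).
Dec 17, 2088 → Jan 17, 2089: 31 days (December has 31).
Jan 17, 2089 → Feb 17, 2089: 31 days (January has 31).
Feb 17, 2089 → Mar 17, 2089: 28 days (February has 28).
Mar 17, 2089 → Apr 17, 2089: 31 days (March has 31).
Apr 17, 2089 → May 17, 2089: 30 days (April has 30).
May 17, 2089 → Jun 17, 2089: 31 days (May has 31).
Jun 17, 2089 → Jul 17, 2089: 30 days (June has 30).
Jul 17, 2089 → Aug 17, 2089: 31 days (July has 31).
Aug 17, 2089 → Sep 17, 2089: 31 days (August has 31).
Sep 17, 2089 → Oct 17, 2089: 30 days (September has 30).
Oct 17, 2089 → Nov 17, 2089: 31 days (October has 31).
Nov 17, 2089 → Dec 7, 2089: 20 days.
Total: 721 days.

721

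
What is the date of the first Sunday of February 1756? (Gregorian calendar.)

February 1, 1756 is a Sunday.
The first Sunday is therefore February 1 (same day).

February 1, 1756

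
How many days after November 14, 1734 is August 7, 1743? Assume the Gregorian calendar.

Nov 14, 1734 → Nov 14, 1735: 365 days.
Nov 14, 1735 → Nov 14, 1736: 366 days (Feb 29, 1736 is in that span).
Nov 14, 1736 → Nov 14, 1737: 365 days.
Nov 14, 1737 → Nov 14, 1738: 365 days.
Nov 14, 1738 → Nov 14, 1739: 365 days.
Nov 14, 1739 → Nov 14, 1740: 366 days (Feb 29, 1740 is in that span).
Nov 14, 1740 → Nov 14, 1741: 365 days.
Nov 14, 1741 → Nov 14, 1742: 365 days.
Nov 14, 1742 → Dec 14, 1742: 30 days (November has 30).
Dec 14, 1742 → Jan 14, 1743: 31 days (December has 31).
Jan 14, 1743 → Feb 14, 1743: 31 days (January has 31).
Feb 14, 1743 → Mar 14, 1743: 28 days (February has 28).
Mar 14, 1743 → Apr 14, 1743: 31 days (March has 31).
Apr 14, 1743 → May 14, 1743: 30 days (April has 30).
May 14, 1743 → Jun 14, 1743: 31 days (May has 31).
Jun 14, 1743 → Jul 14, 1743: 30 days (June has 30).
Jul 14, 1743 → Aug 7, 1743: 24 days.
Total: 3188 days.

3188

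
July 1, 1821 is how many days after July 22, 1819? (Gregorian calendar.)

Jul 22, 1819 → Jul 22, 1820: 366 days (Feb 29, 1820 is in that span).
Jul 22, 1820 → Aug 22, 1820: 31 days (July has 31).
Aug 22, 1820 → Sep 22, 1820: 31 days (August has 31).
Sep 22, 1820 → Oct 22, 1820: 30 days (September has 30).
Oct 22, 1820 → Nov 22, 1820: 31 days (October has 31).
Nov 22, 1820 → Dec 22, 1820: 30 days (November has 30).
Dec 22, 1820 → Jan 22, 1821: 31 days (December has 31).
Jan 22, 1821 → Feb 22, 1821: 31 days (January has 31).
Feb 22, 1821 → Mar 22, 1821: 28 days (February has 28).
Mar 22, 1821 → Apr 22, 1821: 31 days (March has 31).
Apr 22, 1821 → May 22, 1821: 30 days (April has 30).
May 22, 1821 → Jun 22, 1821: 31 days (May has 31).
Jun 22, 1821 → Jul 1, 1821: 9 days.
Total: 710 days.

710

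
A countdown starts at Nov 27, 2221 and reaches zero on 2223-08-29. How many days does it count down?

640

Nov 27, 2221 → Nov 27, 2222: 365 days.
Nov 27, 2222 → Dec 27, 2222: 30 days (November has 30).
Dec 27, 2222 → Jan 27, 2223: 31 days (December has 31).
Jan 27, 2223 → Feb 27, 2223: 31 days (January has 31).
Feb 27, 2223 → Mar 27, 2223: 28 days (February has 28).
Mar 27, 2223 → Apr 27, 2223: 31 days (March has 31).
Apr 27, 2223 → May 27, 2223: 30 days (April has 30).
May 27, 2223 → Jun 27, 2223: 31 days (May has 31).
Jun 27, 2223 → Jul 27, 2223: 30 days (June has 30).
Jul 27, 2223 → Aug 27, 2223: 31 days (July has 31).
Aug 27, 2223 → Aug 29, 2223: 2 days.
Total: 640 days.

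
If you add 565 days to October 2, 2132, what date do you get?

April 20, 2134

+365 (one year) → Oct 2, 2133 (200 left).
Oct has 31 days: +30 → Nov 1, 2133 (170 left).
Nov has 30 days: +30 → Dec 1, 2133 (140 left).
Dec has 31 days: +31 → Jan 1, 2134 (109 left).
Jan has 31 days: +31 → Feb 1, 2134 (78 left).
Feb has 28 days: +28 → Mar 1, 2134 (50 left).
Mar has 31 days: +31 → Apr 1, 2134 (19 left).
+19 → Apr 20, 2134.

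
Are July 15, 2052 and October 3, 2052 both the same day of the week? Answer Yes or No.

No

From Jul 15, 2052 to Oct 3, 2052 is 80 days.
80 mod 7 = 3, so they are different weekdays.
(Jul 15, 2052 is a Monday; Oct 3, 2052 is a Thursday.)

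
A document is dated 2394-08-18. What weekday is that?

Thursday

Doomsday rule: the anchor day for the 2300s is Wednesday. For year 94: 94÷12 = 7 r 10, and 10÷4 = 2, so 7+10+2 = 19.
Wednesday + 19 ≡ Monday — that's 2394's doomsday.
In August the doomsday date is Aug 8.
Aug 18 is 10 days after Aug 8; 10 mod 7 = 3, so Monday + 3 = Thursday.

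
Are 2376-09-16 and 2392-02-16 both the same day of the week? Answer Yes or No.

From Sep 16, 2376 to Feb 16, 2392 is 5631 days.
5631 mod 7 = 3, so they are different weekdays.
(Sep 16, 2376 is a Thursday; Feb 16, 2392 is a Sunday.)

No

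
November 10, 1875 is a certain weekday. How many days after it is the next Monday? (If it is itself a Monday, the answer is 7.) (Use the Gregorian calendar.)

5

Nov 10, 1875 is a Wednesday.
From Wednesday to the next Monday is 5 days.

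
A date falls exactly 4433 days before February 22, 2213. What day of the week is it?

Saturday

First find the weekday of Feb 22, 2213. Doomsday rule: the anchor day for the 2200s is Friday. For year 13: 13÷12 = 1 r 1, and 1÷4 = 0, so 1+1+0 = 2.
Friday + 2 ≡ Sunday — that's 2213's doomsday.
In February the doomsday date is Feb 28 (2213 is not a leap year).
Feb 22 is 6 days before Feb 28; 6 mod 7 = 6, so Sunday − 6 = Monday.
4433 mod 7 = 2, so 4433 days before a Monday is Monday − 2 = Saturday.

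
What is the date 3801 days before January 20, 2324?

−365 (one year) → Jan 20, 2323 (3436 left).
−365 (one year) → Jan 20, 2322 (3071 left).
−365 (one year) → Jan 20, 2321 (2706 left).
−366 (one year; includes Feb 29, 2320) → Jan 20, 2320 (2340 left).
−365 (one year) → Jan 20, 2319 (1975 left).
−365 (one year) → Jan 20, 2318 (1610 left).
−365 (one year) → Jan 20, 2317 (1245 left).
−366 (one year; includes Feb 29, 2316) → Jan 20, 2316 (879 left).
−365 (one year) → Jan 20, 2315 (514 left).
−365 (one year) → Jan 20, 2314 (149 left).
−20 → Dec 31, 2313 (end of Dec, 31 days; 129 left).
−31 → Nov 30, 2313 (end of Nov, 30 days; 98 left).
−30 → Oct 31, 2313 (end of Oct, 31 days; 68 left).
−31 → Sep 30, 2313 (end of Sep, 30 days; 37 left).
−30 → Aug 31, 2313 (end of Aug, 31 days; 7 left).
−7 → Aug 24, 2313.

August 24, 2313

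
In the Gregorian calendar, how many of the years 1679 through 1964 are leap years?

Multiples of 4 in [1679,1964]: 72.
Of those, multiples of 100: 3 (not leap unless ÷400).
Multiples of 400: 0.
Leap years = 72 − 3 + 0 = 69.

69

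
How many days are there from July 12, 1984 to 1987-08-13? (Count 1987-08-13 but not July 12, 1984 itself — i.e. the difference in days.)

Jul 12, 1984 → Jul 12, 1985: 365 days.
Jul 12, 1985 → Jul 12, 1986: 365 days.
Jul 12, 1986 → Aug 12, 1986: 31 days (July has 31).
Aug 12, 1986 → Sep 12, 1986: 31 days (August has 31).
Sep 12, 1986 → Oct 12, 1986: 30 days (September has 30).
Oct 12, 1986 → Nov 12, 1986: 31 days (October has 31).
Nov 12, 1986 → Dec 12, 1986: 30 days (November has 30).
Dec 12, 1986 → Jan 12, 1987: 31 days (December has 31).
Jan 12, 1987 → Feb 12, 1987: 31 days (January has 31).
Feb 12, 1987 → Mar 12, 1987: 28 days (February has 28).
Mar 12, 1987 → Apr 12, 1987: 31 days (March has 31).
Apr 12, 1987 → May 12, 1987: 30 days (April has 30).
May 12, 1987 → Jun 12, 1987: 31 days (May has 31).
Jun 12, 1987 → Jul 12, 1987: 30 days (June has 30).
Jul 12, 1987 → Aug 12, 1987: 31 days (July has 31).
Aug 12, 1987 → Aug 13, 1987: 1 days.
Total: 1127 days.

1127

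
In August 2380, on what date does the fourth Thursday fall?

August 28, 2380

August 1, 2380 is a Friday.
The first Thursday is therefore August 7 (6 days later).
The fourth Thursday is 7 + 3×7 = August 28.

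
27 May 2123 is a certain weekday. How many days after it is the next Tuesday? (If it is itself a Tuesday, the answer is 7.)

May 27, 2123 is a Thursday.
From Thursday to the next Tuesday is 5 days.

5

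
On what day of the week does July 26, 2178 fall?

January 1, 2178 is a Thursday.
Jan 1, 2178 → Feb 1, 2178: 31 days (January has 31).
Feb 1, 2178 → Mar 1, 2178: 28 days (February has 28).
Mar 1, 2178 → Apr 1, 2178: 31 days (March has 31).
Apr 1, 2178 → May 1, 2178: 30 days (April has 30).
May 1, 2178 → Jun 1, 2178: 31 days (May has 31).
Jun 1, 2178 → Jul 1, 2178: 30 days (June has 30).
Jul 1, 2178 → Jul 26, 2178: 25 days.
Total: 206 days.
206 mod 7 = 3, so Thursday + 3 = Sunday.

Sunday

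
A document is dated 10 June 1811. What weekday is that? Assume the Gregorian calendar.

Doomsday rule: the anchor day for the 1800s is Friday. For year 11: 11÷12 = 0 r 11, and 11÷4 = 2, so 0+11+2 = 13.
Friday + 13 ≡ Thursday — that's 1811's doomsday.
In June the doomsday date is Jun 6.
Jun 10 is 4 days after Jun 6; 4 mod 7 = 4, so Thursday + 4 = Monday.

Monday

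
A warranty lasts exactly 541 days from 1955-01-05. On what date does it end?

June 29, 1956

+365 (one year) → Jan 5, 1956 (176 left).
Jan has 31 days: +27 → Feb 1, 1956 (149 left).
Feb has 29 days: +29 → Mar 1, 1956 (120 left).
Mar has 31 days: +31 → Apr 1, 1956 (89 left).
Apr has 30 days: +30 → May 1, 1956 (59 left).
May has 31 days: +31 → Jun 1, 1956 (28 left).
+28 → Jun 29, 1956.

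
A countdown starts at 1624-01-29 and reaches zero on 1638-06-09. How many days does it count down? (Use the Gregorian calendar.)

Jan 29, 1624 → Jan 29, 1625: 366 days (Feb 29, 1624 is in that span).
Jan 29, 1625 → Jan 29, 1626: 365 days.
Jan 29, 1626 → Jan 29, 1627: 365 days.
Jan 29, 1627 → Jan 29, 1628: 365 days.
Jan 29, 1628 → Jan 29, 1629: 366 days (Feb 29, 1628 is in that span).
Jan 29, 1629 → Jan 29, 1630: 365 days.
Jan 29, 1630 → Jan 29, 1631: 365 days.
Jan 29, 1631 → Jan 29, 1632: 365 days.
Jan 29, 1632 → Jan 29, 1633: 366 days (Feb 29, 1632 is in that span).
Jan 29, 1633 → Jan 29, 1634: 365 days.
Jan 29, 1634 → Jan 29, 1635: 365 days.
Jan 29, 1635 → Jan 29, 1636: 365 days.
Jan 29, 1636 → Jan 29, 1637: 366 days (Feb 29, 1636 is in that span).
Jan 29, 1637 → Jan 29, 1638: 365 days.
Jan 29, 1638 → Feb 28, 1638: 30 days (January has 31).
Feb 28, 1638 → Mar 28, 1638: 28 days (February has 28).
Mar 28, 1638 → Apr 28, 1638: 31 days (March has 31).
Apr 28, 1638 → May 28, 1638: 30 days (April has 30).
May 28, 1638 → Jun 9, 1638: 12 days.
Total: 5245 days.

5245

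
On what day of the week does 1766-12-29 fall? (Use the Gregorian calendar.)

Monday

Doomsday rule: the anchor day for the 1700s is Sunday. For year 66: 66÷12 = 5 r 6, and 6÷4 = 1, so 5+6+1 = 12.
Sunday + 12 ≡ Friday — that's 1766's doomsday.
In December the doomsday date is Dec 12.
Dec 29 is 17 days after Dec 12; 17 mod 7 = 3, so Friday + 3 = Monday.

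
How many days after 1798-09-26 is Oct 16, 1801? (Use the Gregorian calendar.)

Sep 26, 1798 → Sep 26, 1799: 365 days.
Sep 26, 1799 → Sep 26, 1800: 365 days.
Sep 26, 1800 → Oct 26, 1800: 30 days (September has 30).
Oct 26, 1800 → Nov 26, 1800: 31 days (October has 31).
Nov 26, 1800 → Dec 26, 1800: 30 days (November has 30).
Dec 26, 1800 → Jan 26, 1801: 31 days (December has 31).
Jan 26, 1801 → Feb 26, 1801: 31 days (January has 31).
Feb 26, 1801 → Mar 26, 1801: 28 days (February has 28).
Mar 26, 1801 → Apr 26, 1801: 31 days (March has 31).
Apr 26, 1801 → May 26, 1801: 30 days (April has 30).
May 26, 1801 → Jun 26, 1801: 31 days (May has 31).
Jun 26, 1801 → Jul 26, 1801: 30 days (June has 30).
Jul 26, 1801 → Aug 26, 1801: 31 days (July has 31).
Aug 26, 1801 → Sep 26, 1801: 31 days (August has 31).
Sep 26, 1801 → Oct 16, 1801: 20 days.
Total: 1115 days.

1115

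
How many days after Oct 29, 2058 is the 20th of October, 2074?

5835

Oct 29, 2058 → Oct 29, 2059: 365 days.
Oct 29, 2059 → Oct 29, 2060: 366 days (Feb 29, 2060 is in that span).
Oct 29, 2060 → Oct 29, 2061: 365 days.
Oct 29, 2061 → Oct 29, 2062: 365 days.
Oct 29, 2062 → Oct 29, 2063: 365 days.
Oct 29, 2063 → Oct 29, 2064: 366 days (Feb 29, 2064 is in that span).
Oct 29, 2064 → Oct 29, 2065: 365 days.
Oct 29, 2065 → Oct 29, 2066: 365 days.
Oct 29, 2066 → Oct 29, 2067: 365 days.
Oct 29, 2067 → Oct 29, 2068: 366 days (Feb 29, 2068 is in that span).
Oct 29, 2068 → Oct 29, 2069: 365 days.
Oct 29, 2069 → Oct 29, 2070: 365 days.
Oct 29, 2070 → Oct 29, 2071: 365 days.
Oct 29, 2071 → Oct 29, 2072: 366 days (Feb 29, 2072 is in that span).
Oct 29, 2072 → Oct 29, 2073: 365 days.
Oct 29, 2073 → Nov 29, 2073: 31 days (October has 31).
Nov 29, 2073 → Dec 29, 2073: 30 days (November has 30).
Dec 29, 2073 → Jan 29, 2074: 31 days (December has 31).
Jan 29, 2074 → Feb 28, 2074: 30 days (January has 31).
Feb 28, 2074 → Mar 28, 2074: 28 days (February has 28).
Mar 28, 2074 → Apr 28, 2074: 31 days (March has 31).
Apr 28, 2074 → May 28, 2074: 30 days (April has 30).
May 28, 2074 → Jun 28, 2074: 31 days (May has 31).
Jun 28, 2074 → Jul 28, 2074: 30 days (June has 30).
Jul 28, 2074 → Aug 28, 2074: 31 days (July has 31).
Aug 28, 2074 → Sep 28, 2074: 31 days (August has 31).
Sep 28, 2074 → Oct 20, 2074: 22 days.
Total: 5835 days.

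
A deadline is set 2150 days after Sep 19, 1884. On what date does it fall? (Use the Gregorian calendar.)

August 9, 1890

+365 (one year) → Sep 19, 1885 (1785 left).
+365 (one year) → Sep 19, 1886 (1420 left).
+365 (one year) → Sep 19, 1887 (1055 left).
+366 (one year; includes Feb 29, 1888) → Sep 19, 1888 (689 left).
+365 (one year) → Sep 19, 1889 (324 left).
Sep has 30 days: +12 → Oct 1, 1889 (312 left).
Oct has 31 days: +31 → Nov 1, 1889 (281 left).
Nov has 30 days: +30 → Dec 1, 1889 (251 left).
Dec has 31 days: +31 → Jan 1, 1890 (220 left).
Jan has 31 days: +31 → Feb 1, 1890 (189 left).
Feb has 28 days: +28 → Mar 1, 1890 (161 left).
Mar has 31 days: +31 → Apr 1, 1890 (130 left).
Apr has 30 days: +30 → May 1, 1890 (100 left).
May has 31 days: +31 → Jun 1, 1890 (69 left).
Jun has 30 days: +30 → Jul 1, 1890 (39 left).
Jul has 31 days: +31 → Aug 1, 1890 (8 left).
+8 → Aug 9, 1890.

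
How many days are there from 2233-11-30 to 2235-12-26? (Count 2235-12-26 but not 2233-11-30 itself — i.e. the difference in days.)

756

Nov 30, 2233 → Nov 30, 2234: 365 days.
Nov 30, 2234 → Dec 30, 2234: 30 days (November has 30).
Dec 30, 2234 → Jan 30, 2235: 31 days (December has 31).
Jan 30, 2235 → Feb 28, 2235: 29 days (January has 31).
Feb 28, 2235 → Mar 28, 2235: 28 days (February has 28).
Mar 28, 2235 → Apr 28, 2235: 31 days (March has 31).
Apr 28, 2235 → May 28, 2235: 30 days (April has 30).
May 28, 2235 → Jun 28, 2235: 31 days (May has 31).
Jun 28, 2235 → Jul 28, 2235: 30 days (June has 30).
Jul 28, 2235 → Aug 28, 2235: 31 days (July has 31).
Aug 28, 2235 → Sep 28, 2235: 31 days (August has 31).
Sep 28, 2235 → Oct 28, 2235: 30 days (September has 30).
Oct 28, 2235 → Nov 28, 2235: 31 days (October has 31).
Nov 28, 2235 → Dec 26, 2235: 28 days.
Total: 756 days.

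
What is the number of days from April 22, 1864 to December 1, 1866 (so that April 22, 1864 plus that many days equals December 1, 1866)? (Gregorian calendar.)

953

Apr 22, 1864 → Apr 22, 1865: 365 days.
Apr 22, 1865 → Apr 22, 1866: 365 days.
Apr 22, 1866 → May 22, 1866: 30 days (April has 30).
May 22, 1866 → Jun 22, 1866: 31 days (May has 31).
Jun 22, 1866 → Jul 22, 1866: 30 days (June has 30).
Jul 22, 1866 → Aug 22, 1866: 31 days (July has 31).
Aug 22, 1866 → Sep 22, 1866: 31 days (August has 31).
Sep 22, 1866 → Oct 22, 1866: 30 days (September has 30).
Oct 22, 1866 → Nov 22, 1866: 31 days (October has 31).
Nov 22, 1866 → Dec 1, 1866: 9 days.
Total: 953 days.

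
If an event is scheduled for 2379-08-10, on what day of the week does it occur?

Doomsday rule: the anchor day for the 2300s is Wednesday. For year 79: 79÷12 = 6 r 7, and 7÷4 = 1, so 6+7+1 = 14.
Wednesday + 14 ≡ Wednesday — that's 2379's doomsday.
In August the doomsday date is Aug 8.
Aug 10 is 2 days after Aug 8; 2 mod 7 = 2, so Wednesday + 2 = Friday.

Friday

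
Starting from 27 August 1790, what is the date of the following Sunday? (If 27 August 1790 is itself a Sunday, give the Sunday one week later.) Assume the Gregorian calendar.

Aug 27, 1790 is a Friday.
From Friday to the next Sunday is 2 days.
Aug 27, 1790 + 2 = Aug 29, 1790.

August 29, 1790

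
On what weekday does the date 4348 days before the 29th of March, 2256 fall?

First find the weekday of Mar 29, 2256. Doomsday rule: the anchor day for the 2200s is Friday. For year 56: 56÷12 = 4 r 8, and 8÷4 = 2, so 4+8+2 = 14.
Friday + 14 ≡ Friday — that's 2256's doomsday.
In March the doomsday date is Mar 14.
Mar 29 is 15 days after Mar 14; 15 mod 7 = 1, so Friday + 1 = Saturday.
4348 mod 7 = 1, so 4348 days before a Saturday is Saturday − 1 = Friday.

Friday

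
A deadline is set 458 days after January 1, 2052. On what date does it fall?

April 3, 2053

+366 (one year; includes Feb 29, 2052) → Jan 1, 2053 (92 left).
Jan has 31 days: +31 → Feb 1, 2053 (61 left).
Feb has 28 days: +28 → Mar 1, 2053 (33 left).
Mar has 31 days: +31 → Apr 1, 2053 (2 left).
+2 → Apr 3, 2053.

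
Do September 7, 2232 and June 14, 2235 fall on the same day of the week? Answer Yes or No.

From Sep 7, 2232 to Jun 14, 2235 is 1010 days.
1010 mod 7 = 2, so they are different weekdays.
(Sep 7, 2232 is a Friday; Jun 14, 2235 is a Sunday.)

No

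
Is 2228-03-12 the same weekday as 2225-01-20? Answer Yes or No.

No

From Jan 20, 2225 to Mar 12, 2228 is 1147 days.
1147 mod 7 = 6, so they are different weekdays.
(Jan 20, 2225 is a Thursday; Mar 12, 2228 is a Wednesday.)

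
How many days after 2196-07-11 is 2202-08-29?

2239

Jul 11, 2196 → Jul 11, 2197: 365 days.
Jul 11, 2197 → Jul 11, 2198: 365 days.
Jul 11, 2198 → Jul 11, 2199: 365 days.
Jul 11, 2199 → Jul 11, 2200: 365 days.
Jul 11, 2200 → Jul 11, 2201: 365 days.
Jul 11, 2201 → Jul 11, 2202: 365 days.
Jul 11, 2202 → Aug 11, 2202: 31 days (July has 31).
Aug 11, 2202 → Aug 29, 2202: 18 days.
Total: 2239 days.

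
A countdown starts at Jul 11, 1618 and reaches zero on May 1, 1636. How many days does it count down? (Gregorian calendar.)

Jul 11, 1618 → Jul 11, 1619: 365 days.
Jul 11, 1619 → Jul 11, 1620: 366 days (Feb 29, 1620 is in that span).
Jul 11, 1620 → Jul 11, 1621: 365 days.
Jul 11, 1621 → Jul 11, 1622: 365 days.
Jul 11, 1622 → Jul 11, 1623: 365 days.
Jul 11, 1623 → Jul 11, 1624: 366 days (Feb 29, 1624 is in that span).
Jul 11, 1624 → Jul 11, 1625: 365 days.
Jul 11, 1625 → Jul 11, 1626: 365 days.
Jul 11, 1626 → Jul 11, 1627: 365 days.
Jul 11, 1627 → Jul 11, 1628: 366 days (Feb 29, 1628 is in that span).
Jul 11, 1628 → Jul 11, 1629: 365 days.
Jul 11, 1629 → Jul 11, 1630: 365 days.
Jul 11, 1630 → Jul 11, 1631: 365 days.
Jul 11, 1631 → Jul 11, 1632: 366 days (Feb 29, 1632 is in that span).
Jul 11, 1632 → Jul 11, 1633: 365 days.
Jul 11, 1633 → Jul 11, 1634: 365 days.
Jul 11, 1634 → Jul 11, 1635: 365 days.
Jul 11, 1635 → Aug 11, 1635: 31 days (July has 31).
Aug 11, 1635 → Sep 11, 1635: 31 days (August has 31).
Sep 11, 1635 → Oct 11, 1635: 30 days (September has 30).
Oct 11, 1635 → Nov 11, 1635: 31 days (October has 31).
Nov 11, 1635 → Dec 11, 1635: 30 days (November has 30).
Dec 11, 1635 → Jan 11, 1636: 31 days (December has 31).
Jan 11, 1636 → Feb 11, 1636: 31 days (January has 31).
Feb 11, 1636 → Mar 11, 1636: 29 days (February has 29).
Mar 11, 1636 → Apr 11, 1636: 31 days (March has 31).
Apr 11, 1636 → May 1, 1636: 20 days.
Total: 6504 days.

6504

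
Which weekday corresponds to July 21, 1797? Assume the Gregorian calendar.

Friday

Doomsday rule: the anchor day for the 1700s is Sunday. For year 97: 97÷12 = 8 r 1, and 1÷4 = 0, so 8+1+0 = 9.
Sunday + 9 ≡ Tuesday — that's 1797's doomsday.
In July the doomsday date is Jul 11.
Jul 21 is 10 days after Jul 11; 10 mod 7 = 3, so Tuesday + 3 = Friday.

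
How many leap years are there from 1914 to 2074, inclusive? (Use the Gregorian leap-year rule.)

Multiples of 4 in [1914,2074]: 40.
Of those, multiples of 100: 1 (not leap unless ÷400).
Multiples of 400: 1.
Leap years = 40 − 1 + 1 = 40.

40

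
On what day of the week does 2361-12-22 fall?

Friday

Doomsday rule: the anchor day for the 2300s is Wednesday. For year 61: 61÷12 = 5 r 1, and 1÷4 = 0, so 5+1+0 = 6.
Wednesday + 6 ≡ Tuesday — that's 2361's doomsday.
In December the doomsday date is Dec 12.
Dec 22 is 10 days after Dec 12; 10 mod 7 = 3, so Tuesday + 3 = Friday.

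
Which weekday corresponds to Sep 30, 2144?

Doomsday rule: the anchor day for the 2100s is Sunday. For year 44: 44÷12 = 3 r 8, and 8÷4 = 2, so 3+8+2 = 13.
Sunday + 13 ≡ Saturday — that's 2144's doomsday.
In September the doomsday date is Sep 5.
Sep 30 is 25 days after Sep 5; 25 mod 7 = 4, so Saturday + 4 = Wednesday.

Wednesday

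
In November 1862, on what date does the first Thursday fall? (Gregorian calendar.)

November 6, 1862

November 1, 1862 is a Saturday.
The first Thursday is therefore November 6 (5 days later).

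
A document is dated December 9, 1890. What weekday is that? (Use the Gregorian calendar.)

Tuesday

Doomsday rule: the anchor day for the 1800s is Friday. For year 90: 90÷12 = 7 r 6, and 6÷4 = 1, so 7+6+1 = 14.
Friday + 14 ≡ Friday — that's 1890's doomsday.
In December the doomsday date is Dec 12.
Dec 9 is 3 days before Dec 12; 3 mod 7 = 3, so Friday − 3 = Tuesday.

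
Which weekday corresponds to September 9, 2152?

Saturday

January 1, 2152 is a Saturday.
Jan 1, 2152 → Feb 1, 2152: 31 days (January has 31).
Feb 1, 2152 → Mar 1, 2152: 29 days (February has 29).
Mar 1, 2152 → Apr 1, 2152: 31 days (March has 31).
Apr 1, 2152 → May 1, 2152: 30 days (April has 30).
May 1, 2152 → Jun 1, 2152: 31 days (May has 31).
Jun 1, 2152 → Jul 1, 2152: 30 days (June has 30).
Jul 1, 2152 → Aug 1, 2152: 31 days (July has 31).
Aug 1, 2152 → Sep 1, 2152: 31 days (August has 31).
Sep 1, 2152 → Sep 9, 2152: 8 days.
Total: 252 days.
252 mod 7 = 0, so Saturday + 0 = Saturday.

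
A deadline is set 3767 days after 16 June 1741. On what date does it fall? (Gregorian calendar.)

+365 (one year) → Jun 16, 1742 (3402 left).
+365 (one year) → Jun 16, 1743 (3037 left).
+366 (one year; includes Feb 29, 1744) → Jun 16, 1744 (2671 left).
+365 (one year) → Jun 16, 1745 (2306 left).
+365 (one year) → Jun 16, 1746 (1941 left).
+365 (one year) → Jun 16, 1747 (1576 left).
+366 (one year; includes Feb 29, 1748) → Jun 16, 1748 (1210 left).
+365 (one year) → Jun 16, 1749 (845 left).
+365 (one year) → Jun 16, 1750 (480 left).
+365 (one year) → Jun 16, 1751 (115 left).
Jun has 30 days: +15 → Jul 1, 1751 (100 left).
Jul has 31 days: +31 → Aug 1, 1751 (69 left).
Aug has 31 days: +31 → Sep 1, 1751 (38 left).
Sep has 30 days: +30 → Oct 1, 1751 (8 left).
+8 → Oct 9, 1751.

October 9, 1751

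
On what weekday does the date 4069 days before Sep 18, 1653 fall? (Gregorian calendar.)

First find the weekday of Sep 18, 1653. Doomsday rule: the anchor day for the 1600s is Tuesday. For year 53: 53÷12 = 4 r 5, and 5÷4 = 1, so 4+5+1 = 10.
Tuesday + 10 ≡ Friday — that's 1653's doomsday.
In September the doomsday date is Sep 5.
Sep 18 is 13 days after Sep 5; 13 mod 7 = 6, so Friday + 6 = Thursday.
4069 mod 7 = 2, so 4069 days before a Thursday is Thursday − 2 = Tuesday.

Tuesday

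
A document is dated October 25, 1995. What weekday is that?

Wednesday

Doomsday rule: the anchor day for the 1900s is Wednesday. For year 95: 95÷12 = 7 r 11, and 11÷4 = 2, so 7+11+2 = 20.
Wednesday + 20 ≡ Tuesday — that's 1995's doomsday.
In October the doomsday date is Oct 10.
Oct 25 is 15 days after Oct 10; 15 mod 7 = 1, so Tuesday + 1 = Wednesday.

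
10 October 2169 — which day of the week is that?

Doomsday rule: the anchor day for the 2100s is Sunday. For year 69: 69÷12 = 5 r 9, and 9÷4 = 2, so 5+9+2 = 16.
Sunday + 16 ≡ Tuesday — that's 2169's doomsday.
In October the doomsday date is Oct 10.
Oct 10 is the doomsday itself: Tuesday.

Tuesday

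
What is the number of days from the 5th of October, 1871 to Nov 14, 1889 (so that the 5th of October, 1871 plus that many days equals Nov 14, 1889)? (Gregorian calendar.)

6615

Oct 5, 1871 → Oct 5, 1872: 366 days (Feb 29, 1872 is in that span).
Oct 5, 1872 → Oct 5, 1873: 365 days.
Oct 5, 1873 → Oct 5, 1874: 365 days.
Oct 5, 1874 → Oct 5, 1875: 365 days.
Oct 5, 1875 → Oct 5, 1876: 366 days (Feb 29, 1876 is in that span).
Oct 5, 1876 → Oct 5, 1877: 365 days.
Oct 5, 1877 → Oct 5, 1878: 365 days.
Oct 5, 1878 → Oct 5, 1879: 365 days.
Oct 5, 1879 → Oct 5, 1880: 366 days (Feb 29, 1880 is in that span).
Oct 5, 1880 → Oct 5, 1881: 365 days.
Oct 5, 1881 → Oct 5, 1882: 365 days.
Oct 5, 1882 → Oct 5, 1883: 365 days.
Oct 5, 1883 → Oct 5, 1884: 366 days (Feb 29, 1884 is in that span).
Oct 5, 1884 → Oct 5, 1885: 365 days.
Oct 5, 1885 → Oct 5, 1886: 365 days.
Oct 5, 1886 → Oct 5, 1887: 365 days.
Oct 5, 1887 → Oct 5, 1888: 366 days (Feb 29, 1888 is in that span).
Oct 5, 1888 → Oct 5, 1889: 365 days.
Oct 5, 1889 → Nov 5, 1889: 31 days (October has 31).
Nov 5, 1889 → Nov 14, 1889: 9 days.
Total: 6615 days.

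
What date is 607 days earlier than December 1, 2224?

April 4, 2223

−366 (one year; includes Feb 29, 2224) → Dec 1, 2223 (241 left).
−1 → Nov 30, 2223 (end of Nov, 30 days; 240 left).
−30 → Oct 31, 2223 (end of Oct, 31 days; 210 left).
−31 → Sep 30, 2223 (end of Sep, 30 days; 179 left).
−30 → Aug 31, 2223 (end of Aug, 31 days; 149 left).
−31 → Jul 31, 2223 (end of Jul, 31 days; 118 left).
−31 → Jun 30, 2223 (end of Jun, 30 days; 87 left).
−30 → May 31, 2223 (end of May, 31 days; 57 left).
−31 → Apr 30, 2223 (end of Apr, 30 days; 26 left).
−26 → Apr 4, 2223.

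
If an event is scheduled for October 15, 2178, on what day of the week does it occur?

Doomsday rule: the anchor day for the 2100s is Sunday. For year 78: 78÷12 = 6 r 6, and 6÷4 = 1, so 6+6+1 = 13.
Sunday + 13 ≡ Saturday — that's 2178's doomsday.
In October the doomsday date is Oct 10.
Oct 15 is 5 days after Oct 10; 5 mod 7 = 5, so Saturday + 5 = Thursday.

Thursday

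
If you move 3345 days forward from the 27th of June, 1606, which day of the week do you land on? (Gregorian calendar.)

First find the weekday of Jun 27, 1606. Doomsday rule: the anchor day for the 1600s is Tuesday. For year 06: 6÷12 = 0 r 6, and 6÷4 = 1, so 0+6+1 = 7.
Tuesday + 7 ≡ Tuesday — that's 1606's doomsday.
In June the doomsday date is Jun 6.
Jun 27 is 21 days after Jun 6; 21 mod 7 = 0, so Tuesday + 0 = Tuesday.
3345 mod 7 = 6, so 3345 days after a Tuesday is Tuesday + 6 = Monday.

Monday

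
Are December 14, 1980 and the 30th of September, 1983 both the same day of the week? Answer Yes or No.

From Dec 14, 1980 to Sep 30, 1983 is 1020 days.
1020 mod 7 = 5, so they are different weekdays.
(Dec 14, 1980 is a Sunday; Sep 30, 1983 is a Friday.)

No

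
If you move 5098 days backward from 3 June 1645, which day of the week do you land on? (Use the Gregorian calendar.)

Thursday

Jun 3, 1645 is a Saturday.
5098 mod 7 = 2, so 5098 days before a Saturday is Saturday − 2 = Thursday.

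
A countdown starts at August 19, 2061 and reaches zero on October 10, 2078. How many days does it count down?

6261

Aug 19, 2061 → Aug 19, 2062: 365 days.
Aug 19, 2062 → Aug 19, 2063: 365 days.
Aug 19, 2063 → Aug 19, 2064: 366 days (Feb 29, 2064 is in that span).
Aug 19, 2064 → Aug 19, 2065: 365 days.
Aug 19, 2065 → Aug 19, 2066: 365 days.
Aug 19, 2066 → Aug 19, 2067: 365 days.
Aug 19, 2067 → Aug 19, 2068: 366 days (Feb 29, 2068 is in that span).
Aug 19, 2068 → Aug 19, 2069: 365 days.
Aug 19, 2069 → Aug 19, 2070: 365 days.
Aug 19, 2070 → Aug 19, 2071: 365 days.
Aug 19, 2071 → Aug 19, 2072: 366 days (Feb 29, 2072 is in that span).
Aug 19, 2072 → Aug 19, 2073: 365 days.
Aug 19, 2073 → Aug 19, 2074: 365 days.
Aug 19, 2074 → Aug 19, 2075: 365 days.
Aug 19, 2075 → Aug 19, 2076: 366 days (Feb 29, 2076 is in that span).
Aug 19, 2076 → Aug 19, 2077: 365 days.
Aug 19, 2077 → Aug 19, 2078: 365 days.
Aug 19, 2078 → Sep 19, 2078: 31 days (August has 31).
Sep 19, 2078 → Oct 10, 2078: 21 days.
Total: 6261 days.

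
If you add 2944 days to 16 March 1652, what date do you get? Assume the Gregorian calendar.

April 7, 1660

+365 (one year) → Mar 16, 1653 (2579 left).
+365 (one year) → Mar 16, 1654 (2214 left).
+365 (one year) → Mar 16, 1655 (1849 left).
+366 (one year; includes Feb 29, 1656) → Mar 16, 1656 (1483 left).
+365 (one year) → Mar 16, 1657 (1118 left).
+365 (one year) → Mar 16, 1658 (753 left).
+365 (one year) → Mar 16, 1659 (388 left).
Mar has 31 days: +16 → Apr 1, 1659 (372 left).
Apr has 30 days: +30 → May 1, 1659 (342 left).
May has 31 days: +31 → Jun 1, 1659 (311 left).
Jun has 30 days: +30 → Jul 1, 1659 (281 left).
Jul has 31 days: +31 → Aug 1, 1659 (250 left).
Aug has 31 days: +31 → Sep 1, 1659 (219 left).
Sep has 30 days: +30 → Oct 1, 1659 (189 left).
Oct has 31 days: +31 → Nov 1, 1659 (158 left).
Nov has 30 days: +30 → Dec 1, 1659 (128 left).
Dec has 31 days: +31 → Jan 1, 1660 (97 left).
Jan has 31 days: +31 → Feb 1, 1660 (66 left).
Feb has 29 days: +29 → Mar 1, 1660 (37 left).
Mar has 31 days: +31 → Apr 1, 1660 (6 left).
+6 → Apr 7, 1660.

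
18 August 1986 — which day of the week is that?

Monday

Doomsday rule: the anchor day for the 1900s is Wednesday. For year 86: 86÷12 = 7 r 2, and 2÷4 = 0, so 7+2+0 = 9.
Wednesday + 9 ≡ Friday — that's 1986's doomsday.
In August the doomsday date is Aug 8.
Aug 18 is 10 days after Aug 8; 10 mod 7 = 3, so Friday + 3 = Monday.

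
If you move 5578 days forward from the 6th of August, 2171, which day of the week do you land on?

Monday

Aug 6, 2171 is a Tuesday.
5578 mod 7 = 6, so 5578 days after a Tuesday is Tuesday + 6 = Monday.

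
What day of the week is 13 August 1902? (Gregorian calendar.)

Wednesday

January 1, 1902 is a Wednesday.
Jan 1, 1902 → Feb 1, 1902: 31 days (January has 31).
Feb 1, 1902 → Mar 1, 1902: 28 days (February has 28).
Mar 1, 1902 → Apr 1, 1902: 31 days (March has 31).
Apr 1, 1902 → May 1, 1902: 30 days (April has 30).
May 1, 1902 → Jun 1, 1902: 31 days (May has 31).
Jun 1, 1902 → Jul 1, 1902: 30 days (June has 30).
Jul 1, 1902 → Aug 1, 1902: 31 days (July has 31).
Aug 1, 1902 → Aug 13, 1902: 12 days.
Total: 224 days.
224 mod 7 = 0, so Wednesday + 0 = Wednesday.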